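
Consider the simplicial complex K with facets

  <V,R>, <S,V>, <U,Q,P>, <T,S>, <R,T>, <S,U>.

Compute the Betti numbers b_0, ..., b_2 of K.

b_0 = 1, b_1 = 1, b_2 = 0.

Take the total order P < Q < R < S < T < U < V on the vertex set. Then K (dimension 2) consists of the simplices:

  0-simplices (7): P, Q, R, S, T, U, V
  1-simplices (8): PQ, PU, QU, RT, RV, ST, SU, SV
  2-simplices (1): PQU

so the chain groups are C_0 ≅ Z^7, C_1 ≅ Z^8, C_2 ≅ Z^1.

∂_1: C_1 → C_0 is given by ∂[p,q] = [q] − [p].
This gives a 7×8 integer matrix of rank 6; reducing to Smith normal form yields diagonal entries (1,1,1,1,1,1).

Boundary ∂_2: C_2 → C_1 acts by ∂[p,q,r] = [q,r] − [p,r] + [p,q]. For instance
  ∂PQU = QU − PU + PQ.
As a 8×1 matrix over Z this has rank 1, with invariant factors (1).

Computing H_k = (kernel of ∂_k) / (image of ∂_{k+1}):

  H_0: rank C_0 − rank ∂_1 = 7 − 6 = 1, and the invariant factors of ∂_1 are all 1, so H_0 = Z.
  H_1: rank ker ∂_1 − rank ∂_2 = (8 − 6) − 1 = 1, and the invariant factors of ∂_2 are all 1, so H_1 = Z.
  H_2: rank ker ∂_2 − rank ∂_3 = (1 − 1) − 0 = 0, and there is no ∂_3, so H_2 = 0.

Hence the Betti numbers are b_0 = 1, b_1 = 1, b_2 = 0.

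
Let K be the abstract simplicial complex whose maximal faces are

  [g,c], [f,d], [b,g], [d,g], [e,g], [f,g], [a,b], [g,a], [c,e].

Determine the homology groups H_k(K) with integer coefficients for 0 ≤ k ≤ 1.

Order the vertices as a < b < c < d < e < f < g. Listing each simplex with vertices in this order, K has dimension 1 with simplices:

  0-simplices (7): a, b, c, d, e, f, g
  1-simplices (9): ab, ag, bg, ce, cg, df, dg, eg, fg

Hence C_0 ≅ Z^7, C_1 ≅ Z^9.

Boundary ∂_1: C_1 → C_0 maps an edge to its endpoints' difference, ∂[p,q] = q − p. For instance
  ∂fg = g − f.
The resulting 7×9 matrix has rank 6, and its Smith normal form has invariant factors (1,1,1,1,1,1).

Now H_k = ker ∂_k / im ∂_{k+1}, so:

  H_0: rank C_0 − rank ∂_1 = 7 − 6 = 1, and the invariant factors of ∂_1 are all 1, so H_0 ≅ Z.
  H_1: rank ker ∂_1 − rank ∂_2 = (9 − 6) − 0 = 3, and there is no ∂_2, so H_1 ≅ Z^3.

As a check, the Euler characteristic is 7 − 9 = -2, which agrees with 1 − 3 = -2.

H_0 ≅ Z,  H_1 ≅ Z^3.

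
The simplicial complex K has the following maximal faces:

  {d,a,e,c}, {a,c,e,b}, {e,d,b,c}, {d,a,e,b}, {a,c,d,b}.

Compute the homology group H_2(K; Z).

H_2 ≅ 0.

We work with the vertex ordering a < b < c < d < e. The simplices of K, each written with vertices in increasing order, are:

  0-simplices (5): a, b, c, d, e
  1-simplices (10): ab, ac, ad, ae, bc, bd, be, cd, ce, de
  2-simplices (10): abc, abd, abe, acd, ace, ade, bcd, bce, bde, cde
  3-simplices (5): abcd, abce, abde, acde, bcde

so the chain groups are C_0 ≅ Z^5, C_1 ≅ Z^10, C_2 ≅ Z^10, C_3 ≅ Z^5.

The boundary map ∂_1: C_1 → C_0 maps an edge to its endpoints' difference, ∂[p,q] = q − p. For instance
  ∂de = e − d.
The 5×10 boundary matrix has rank 4 and Smith normal form diag(1,1,1,1).

The boundary map ∂_2: C_2 → C_1 acts by ∂[p,q,r] = [q,r] − [p,r] + [p,q]. For instance
  ∂abd = bd − ad + ab,
  ∂bde = de − be + bd.
This gives a 10×10 integer matrix of rank 6; reducing to Smith normal form yields diagonal entries (1,1,1,1,1,1).

Boundary ∂_3: C_3 → C_2 sends each 3-simplex σ to the alternating sum Σ_i (−1)^i (σ with its i-th vertex removed). For instance
  ∂acde = cde − ade + ace − acd,
  ∂abcd = bcd − acd + abd − abc.
The resulting 10×5 matrix has rank 4, and its Smith normal form has invariant factors (1,1,1,1).

Reading off H_k = ker ∂_k / im ∂_{k+1}:

  H_2: rank ker ∂_2 − rank ∂_3 = (10 − 6) − 4 = 0, and the invariant factors of ∂_3 are all 1, so H_2 ≅ 0.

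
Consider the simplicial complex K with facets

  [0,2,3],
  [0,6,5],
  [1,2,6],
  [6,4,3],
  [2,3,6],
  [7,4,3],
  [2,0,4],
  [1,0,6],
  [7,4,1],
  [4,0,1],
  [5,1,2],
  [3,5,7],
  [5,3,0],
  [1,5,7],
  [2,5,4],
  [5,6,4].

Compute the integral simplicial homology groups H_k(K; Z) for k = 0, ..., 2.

K has 8 vertices, 24 edges, 16 triangles.
rank ∂_0 = 0, rank ∂_1 = 7 ⇒ b_0 = 8 − 0 − 7 = 1; all invariant factors of ∂_1 are 1 so no torsion. So H_0 ≅ Z.
rank ∂_1 = 7, rank ∂_2 = 15 ⇒ b_1 = 24 − 7 − 15 = 2; all invariant factors of ∂_2 are 1 so no torsion. So H_1 ≅ Z^2.
rank ∂_2 = 15, rank ∂_3 = 0 ⇒ b_2 = 16 − 15 − 0 = 1. So H_2 ≅ Z.

H_0 = Z,  H_1 = Z^2,  H_2 = Z.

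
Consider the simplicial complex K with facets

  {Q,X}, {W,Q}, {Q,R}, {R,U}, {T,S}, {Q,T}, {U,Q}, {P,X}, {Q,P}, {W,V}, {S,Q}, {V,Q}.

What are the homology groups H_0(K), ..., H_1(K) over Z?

H_0 ≅ Z,  H_1 ≅ Z^4.

K has 9 vertices, 12 edges.
rank ∂_0 = 0, rank ∂_1 = 8 ⇒ b_0 = 9 − 0 − 8 = 1; all invariant factors of ∂_1 are 1 so no torsion. So H_0 ≅ Z.
rank ∂_1 = 8, rank ∂_2 = 0 ⇒ b_1 = 12 − 8 − 0 = 4. So H_1 ≅ Z^4.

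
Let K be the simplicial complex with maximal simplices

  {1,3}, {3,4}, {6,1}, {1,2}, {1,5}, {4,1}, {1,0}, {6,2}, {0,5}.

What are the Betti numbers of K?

b_0 = 1, b_1 = 3.

Fix the vertex order 0 < 1 < 2 < 3 < 4 < 5 < 6 and write every simplex with vertices in increasing order. Then dim K = 1 and the simplices of K are:

  0-simplices (7): [0], [1], [2], [3], [4], [5], [6]
  1-simplices (9): [0,1], [0,5], [1,2], [1,3], [1,4], [1,5], [1,6], [2,6], [3,4]

giving chain groups C_0 ≅ Z^7, C_1 ≅ Z^9.

The boundary map ∂_1: C_1 → C_0 is given by ∂[p,q] = [q] − [p]. For instance
  ∂[1,2] = [2] − [1].
As a 7×9 matrix over Z this has rank 6, with invariant factors (1,1,1,1,1,1).

Computing H_k = (kernel of ∂_k) / (image of ∂_{k+1}):

  H_0: rank C_0 − rank ∂_1 = 7 − 6 = 1, and the invariant factors of ∂_1 are all 1, so H_0 ≅ Z.
  H_1: rank ker ∂_1 − rank ∂_2 = (9 − 6) − 0 = 3, and there is no ∂_2, so H_1 ≅ Z^3.

As a check, the Euler characteristic is 7 − 9 = -2, which agrees with 1 − 3 = -2.

Hence the Betti numbers are b_0 = 1, b_1 = 3.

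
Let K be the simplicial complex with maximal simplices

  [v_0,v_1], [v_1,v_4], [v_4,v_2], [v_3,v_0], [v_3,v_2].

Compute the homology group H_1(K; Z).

K has 5 vertices, 5 edges.
rank ∂_1 = 4, rank ∂_2 = 0 ⇒ b_1 = 5 − 4 − 0 = 1. So H_1 ≅ Z.

H_1 ≅ Z.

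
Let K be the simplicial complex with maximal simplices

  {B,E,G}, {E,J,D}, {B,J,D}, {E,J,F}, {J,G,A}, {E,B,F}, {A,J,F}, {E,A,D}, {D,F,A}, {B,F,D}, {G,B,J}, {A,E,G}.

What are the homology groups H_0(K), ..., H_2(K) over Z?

H_0 = Z,  H_1 = Z_2,  H_2 = 0.

Fix the vertex order A < B < D < E < F < G < J and write every simplex with vertices in increasing order. Then dim K = 2 and the simplices of K are:

  0-simplices (7): A, B, D, E, F, G, J
  1-simplices (18): AD, AE, AF, AG, AJ, BD, BE, BF, BG, BJ, DE, DF, DJ, EF, EG, EJ, FJ, GJ
  2-simplices (12): ADE, ADF, AEG, AFJ, AGJ, BDF, BDJ, BEF, BEG, BGJ, DEJ, EFJ

so the chain groups are C_0 ≅ Z^7, C_1 ≅ Z^18, C_2 ≅ Z^12.

Boundary ∂_1: C_1 → C_0 sends each edge [p,q] (with p < q) to q − p.
The resulting 7×18 matrix has rank 6, and its Smith normal form has invariant factors (1,1,1,1,1,1).

The boundary map ∂_2: C_2 → C_1 sends each 2-simplex [p,q,r] to [q,r] − [p,r] + [p,q]. For instance
  ∂AEG = EG − AG + AE,
  ∂ADF = DF − AF + AD.
As a 18×12 matrix over Z this has rank 12, with invariant factors (1,1,1,1,1,1,1,1,1,1,1,2).

Computing H_k = (kernel of ∂_k) / (image of ∂_{k+1}):

  H_0: rank C_0 − rank ∂_1 = 7 − 6 = 1, and the invariant factors of ∂_1 are all 1, so H_0 = Z.
  H_1: rank ker ∂_1 − rank ∂_2 = (18 − 6) − 12 = 0, and ∂_2 has invariant factor 2 > 1, so H_1 = Z_2.
  H_2: rank ker ∂_2 − rank ∂_3 = (12 − 12) − 0 = 0, and there is no ∂_3, so H_2 = 0.

(K is a triangulation of the real projective plane RP^2.)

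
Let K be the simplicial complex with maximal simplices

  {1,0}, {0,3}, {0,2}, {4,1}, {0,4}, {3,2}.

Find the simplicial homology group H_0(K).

H_0 ≅ Z.

Fix the vertex order 0 < 1 < 2 < 3 < 4 and write every simplex with vertices in increasing order. Then dim K = 1 and the simplices of K are:

  0-simplices (5): [0], [1], [2], [3], [4]
  1-simplices (6): [0,1], [0,2], [0,3], [0,4], [1,4], [2,3]

giving chain groups C_0 ≅ Z^5, C_1 ≅ Z^6.

∂_1: C_1 → C_0 is given by ∂[p,q] = [q] − [p]. For instance
  ∂[0,4] = [4] − [0].
As a 5×6 matrix over Z this has rank 4, with invariant factors (1,1,1,1).

Now H_k = ker ∂_k / im ∂_{k+1}, so:

  H_0: rank C_0 − rank ∂_1 = 5 − 4 = 1, and the invariant factors of ∂_1 are all 1, so H_0 = Z.

(K is a triangulation of a wedge of 2 circles.)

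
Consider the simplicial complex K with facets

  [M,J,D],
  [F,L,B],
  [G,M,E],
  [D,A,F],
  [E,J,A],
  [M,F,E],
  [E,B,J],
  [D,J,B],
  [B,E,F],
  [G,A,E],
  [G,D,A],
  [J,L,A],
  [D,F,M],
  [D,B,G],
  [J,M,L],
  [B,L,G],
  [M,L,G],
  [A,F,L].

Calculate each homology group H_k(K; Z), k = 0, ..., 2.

Fix the vertex order A < B < D < E < F < G < J < L < M and write every simplex with vertices in increasing order. Then dim K = 2 and the simplices of K are:

  0-simplices (9): A, B, D, E, F, G, J, L, M
  1-simplices (27): AD, AE, AF, AG, AJ, AL, BD, BE, BF, BG, BJ, BL, DF, DG, DJ, DM, EF, EG, EJ, EM, FL, FM, GL, GM, JL, JM, LM
  2-simplices (18): ADF, ADG, AEG, AEJ, AFL, AJL, BDG, BDJ, BEF, BEJ, BFL, BGL, DFM, DJM, EFM, EGM, GLM, JLM

giving chain groups C_0 ≅ Z^9, C_1 ≅ Z^27, C_2 ≅ Z^18.

The boundary map ∂_1: C_1 → C_0 is given by ∂[p,q] = [q] − [p].
The 9×27 boundary matrix has rank 8 and Smith normal form diag(1,1,1,1,1,1,1,1).

∂_2: C_2 → C_1 sends each 2-simplex [p,q,r] to [q,r] − [p,r] + [p,q]. For instance
  ∂AEG = EG − AG + AE,
  ∂BEF = EF − BF + BE.
This gives a 27×18 integer matrix of rank 17; reducing to Smith normal form yields diagonal entries (1,1,1,1,1,1,1,1,1,1,1,1,1,1,1,1,1).

Computing H_k = (kernel of ∂_k) / (image of ∂_{k+1}):

  H_0: rank C_0 − rank ∂_1 = 9 − 8 = 1, and the invariant factors of ∂_1 are all 1, so H_0 = Z.
  H_1: rank ker ∂_1 − rank ∂_2 = (27 − 8) − 17 = 2, and the invariant factors of ∂_2 are all 1, so H_1 = Z^2.
  H_2: rank ker ∂_2 − rank ∂_3 = (18 − 17) − 0 = 1, and there is no ∂_3, so H_2 = Z.

As a check, the Euler characteristic is 9 − 27 + 18 = 0, which agrees with 1 − 2 + 1 = 0.

H_0 ≅ Z,  H_1 ≅ Z^2,  H_2 ≅ Z.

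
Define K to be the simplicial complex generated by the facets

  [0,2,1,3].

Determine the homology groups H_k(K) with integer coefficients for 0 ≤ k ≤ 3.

We work with the vertex ordering 0 < 1 < 2 < 3. The simplices of K, each written with vertices in increasing order, are:

  0-simplices (4): [0], [1], [2], [3]
  1-simplices (6): [0,1], [0,2], [0,3], [1,2], [1,3], [2,3]
  2-simplices (4): [0,1,2], [0,1,3], [0,2,3], [1,2,3]
  3-simplices (1): [0,1,2,3]

so the chain groups are C_0 ≅ Z^4, C_1 ≅ Z^6, C_2 ≅ Z^4, C_3 ≅ Z^1.

∂_1: C_1 → C_0 is given by ∂[p,q] = [q] − [p]. For instance
  ∂[0,1] = [1] − [0].
The 4×6 boundary matrix has rank 3 and Smith normal form diag(1,1,1).

Boundary ∂_2: C_2 → C_1 maps a triangle to the signed sum of its edges. For instance
  ∂[0,1,2] = [1,2] − [0,2] + [0,1],
  ∂[0,1,3] = [1,3] − [0,3] + [0,1].
As a 6×4 matrix over Z this has rank 3, with invariant factors (1,1,1).

∂_3: C_3 → C_2 sends each 3-simplex σ to the alternating sum Σ_i (−1)^i (σ with its i-th vertex removed). For instance
  ∂[0,1,2,3] = [1,2,3] − [0,2,3] + [0,1,3] − [0,1,2].
This gives a 4×1 integer matrix of rank 1; reducing to Smith normal form yields diagonal entries (1).

Computing H_k = (kernel of ∂_k) / (image of ∂_{k+1}):

  H_0: rank C_0 − rank ∂_1 = 4 − 3 = 1, and the invariant factors of ∂_1 are all 1, so H_0 = Z.
  H_1: rank ker ∂_1 − rank ∂_2 = (6 − 3) − 3 = 0, and the invariant factors of ∂_2 are all 1, so H_1 = 0.
  H_2: rank ker ∂_2 − rank ∂_3 = (4 − 3) − 1 = 0, and the invariant factors of ∂_3 are all 1, so H_2 = 0.
  H_3: rank ker ∂_3 − rank ∂_4 = (1 − 1) − 0 = 0, and there is no ∂_4, so H_3 = 0.

H_0 = Z,  H_1 = 0,  H_2 = 0,  H_3 = 0.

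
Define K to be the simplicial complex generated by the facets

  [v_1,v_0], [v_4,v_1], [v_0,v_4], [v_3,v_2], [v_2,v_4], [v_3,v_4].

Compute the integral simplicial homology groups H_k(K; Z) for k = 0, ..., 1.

H_0 = Z,  H_1 = Z^2.

Fix the vertex order v_0 < v_1 < v_2 < v_3 < v_4 and write every simplex with vertices in increasing order. Then dim K = 1 and the simplices of K are:

  0-simplices (5): [v_0], [v_1], [v_2], [v_3], [v_4]
  1-simplices (6): [v_0,v_1], [v_0,v_4], [v_1,v_4], [v_2,v_3], [v_2,v_4], [v_3,v_4]

giving chain groups C_0 ≅ Z^5, C_1 ≅ Z^6.

Boundary ∂_1: C_1 → C_0 sends each edge [p,q] (with p < q) to q − p. For instance
  ∂[v_2,v_4] = [v_4] − [v_2].
This gives a 5×6 integer matrix of rank 4; reducing to Smith normal form yields diagonal entries (1,1,1,1).

From H_k ≅ ker(∂_k) / im(∂_{k+1}) we obtain:

  H_0: rank C_0 − rank ∂_1 = 5 − 4 = 1, and the invariant factors of ∂_1 are all 1, so H_0 ≅ Z.
  H_1: rank ker ∂_1 − rank ∂_2 = (6 − 4) − 0 = 2, and there is no ∂_2, so H_1 ≅ Z^2.

As a check, the Euler characteristic is 5 − 6 = -1, which agrees with 1 − 2 = -1.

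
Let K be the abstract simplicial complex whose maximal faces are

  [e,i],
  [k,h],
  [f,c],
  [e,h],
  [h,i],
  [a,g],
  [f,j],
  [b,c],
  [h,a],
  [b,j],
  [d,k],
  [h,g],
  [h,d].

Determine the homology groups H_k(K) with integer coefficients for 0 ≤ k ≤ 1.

We work with the vertex ordering a < b < c < d < e < f < g < h < i < j < k. The simplices of K, each written with vertices in increasing order, are:

  0-simplices (11): a, b, c, d, e, f, g, h, i, j, k
  1-simplices (13): ag, ah, bc, bj, cf, dh, dk, eh, ei, fj, gh, hi, hk

so the chain groups are C_0 ≅ Z^11, C_1 ≅ Z^13.

Boundary ∂_1: C_1 → C_0 sends each edge [p,q] (with p < q) to q − p. For instance
  ∂gh = h − g.
The resulting 11×13 matrix has rank 9, and its Smith normal form has invariant factors (1,1,1,1,1,1,1,1,1).

Computing H_k = (kernel of ∂_k) / (image of ∂_{k+1}):

  H_0: rank C_0 − rank ∂_1 = 11 − 9 = 2, and the invariant factors of ∂_1 are all 1, so H_0 = Z^2.
  H_1: rank ker ∂_1 − rank ∂_2 = (13 − 9) − 0 = 4, and there is no ∂_2, so H_1 = Z^4.

H_0 ≅ Z^2,  H_1 ≅ Z^4.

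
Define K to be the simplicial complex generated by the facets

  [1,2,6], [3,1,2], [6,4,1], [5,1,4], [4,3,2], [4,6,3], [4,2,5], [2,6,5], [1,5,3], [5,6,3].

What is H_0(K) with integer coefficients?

H_0 = Z.

Order the vertices as 1 < 2 < 3 < 4 < 5 < 6. Listing each simplex with vertices in this order, K has dimension 2 with simplices:

  0-simplices (6): [1], [2], [3], [4], [5], [6]
  1-simplices (15): [1,2], [1,3], [1,4], [1,5], [1,6], [2,3], [2,4], [2,5], [2,6], [3,4], [3,5], [3,6], [4,5], [4,6], [5,6]
  2-simplices (10): [1,2,3], [1,2,6], [1,3,5], [1,4,5], [1,4,6], [2,3,4], [2,4,5], [2,5,6], [3,4,6], [3,5,6]

so the chain groups are C_0 ≅ Z^6, C_1 ≅ Z^15, C_2 ≅ Z^10.

Boundary ∂_1: C_1 → C_0 is given by ∂[p,q] = [q] − [p]. For instance
  ∂[1,3] = [3] − [1].
The resulting 6×15 matrix has rank 5, and its Smith normal form has invariant factors (1,1,1,1,1).

Boundary ∂_2: C_2 → C_1 sends each 2-simplex [p,q,r] to [q,r] − [p,r] + [p,q]. For instance
  ∂[2,3,4] = [3,4] − [2,4] + [2,3],
  ∂[1,4,5] = [4,5] − [1,5] + [1,4].
This gives a 15×10 integer matrix of rank 10; reducing to Smith normal form yields diagonal entries (1,1,1,1,1,1,1,1,1,2).

Now H_k = ker ∂_k / im ∂_{k+1}, so:

  H_0: rank C_0 − rank ∂_1 = 6 − 5 = 1, and the invariant factors of ∂_1 are all 1, so H_0 ≅ Z.

(K is a triangulation of the real projective plane RP^2.)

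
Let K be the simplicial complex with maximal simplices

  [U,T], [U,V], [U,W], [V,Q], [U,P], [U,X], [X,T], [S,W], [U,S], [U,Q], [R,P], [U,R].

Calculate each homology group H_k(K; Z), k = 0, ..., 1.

H_0 = Z,  H_1 = Z^4.

K has 9 vertices, 12 edges.
rank ∂_0 = 0, rank ∂_1 = 8 ⇒ b_0 = 9 − 0 − 8 = 1; all invariant factors of ∂_1 are 1 so no torsion. So H_0 ≅ Z.
rank ∂_1 = 8, rank ∂_2 = 0 ⇒ b_1 = 12 − 8 − 0 = 4. So H_1 ≅ Z^4.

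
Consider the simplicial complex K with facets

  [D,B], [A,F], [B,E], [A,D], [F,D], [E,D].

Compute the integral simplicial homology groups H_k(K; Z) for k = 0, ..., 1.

Order the vertices as A < B < D < E < F. Listing each simplex with vertices in this order, K has dimension 1 with simplices:

  0-simplices (5): A, B, D, E, F
  1-simplices (6): AD, AF, BD, BE, DE, DF

so the chain groups are C_0 ≅ Z^5, C_1 ≅ Z^6.

∂_1: C_1 → C_0 maps an edge to its endpoints' difference, ∂[p,q] = q − p.
As a 5×6 matrix over Z this has rank 4, with invariant factors (1,1,1,1).

From H_k ≅ ker(∂_k) / im(∂_{k+1}) we obtain:

  H_0: rank C_0 − rank ∂_1 = 5 − 4 = 1, and the invariant factors of ∂_1 are all 1, so H_0 = Z.
  H_1: rank ker ∂_1 − rank ∂_2 = (6 − 4) − 0 = 2, and there is no ∂_2, so H_1 = Z^2.

(K is a triangulation of a wedge of 2 circles.)

H_0 ≅ Z,  H_1 ≅ Z^2.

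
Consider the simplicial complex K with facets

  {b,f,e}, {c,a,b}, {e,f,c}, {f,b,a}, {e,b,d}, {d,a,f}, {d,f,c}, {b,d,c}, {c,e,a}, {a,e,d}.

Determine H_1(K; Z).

H_1 = Z/2.

We work with the vertex ordering a < b < c < d < e < f. The simplices of K, each written with vertices in increasing order, are:

  0-simplices (6): a, b, c, d, e, f
  1-simplices (15): ab, ac, ad, ae, af, bc, bd, be, bf, cd, ce, cf, de, df, ef
  2-simplices (10): abc, abf, ace, ade, adf, bcd, bde, bef, cdf, cef

Hence C_0 ≅ Z^6, C_1 ≅ Z^15, C_2 ≅ Z^10.

∂_1: C_1 → C_0 sends each edge [p,q] (with p < q) to q − p. For instance
  ∂de = e − d.
The resulting 6×15 matrix has rank 5, and its Smith normal form has invariant factors (1,1,1,1,1).

∂_2: C_2 → C_1 sends each 2-simplex [p,q,r] to [q,r] − [p,r] + [p,q]. For instance
  ∂abf = bf − af + ab,
  ∂bde = de − be + bd.
The resulting 15×10 matrix has rank 10, and its Smith normal form has invariant factors (1,1,1,1,1,1,1,1,1,2).

Reading off H_k = ker ∂_k / im ∂_{k+1}:

  H_1: rank ker ∂_1 − rank ∂_2 = (15 − 5) − 10 = 0, and ∂_2 has invariant factor 2 > 1, so H_1 = Z/2.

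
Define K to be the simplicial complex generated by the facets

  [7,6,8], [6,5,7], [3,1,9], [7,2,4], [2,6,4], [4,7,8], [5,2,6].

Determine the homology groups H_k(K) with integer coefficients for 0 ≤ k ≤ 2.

K has 9 vertices, 15 edges, 7 triangles.
rank ∂_0 = 0, rank ∂_1 = 7 ⇒ b_0 = 9 − 0 − 7 = 2; all invariant factors of ∂_1 are 1 so no torsion. So H_0 = Z^2.
rank ∂_1 = 7, rank ∂_2 = 7 ⇒ b_1 = 15 − 7 − 7 = 1; all invariant factors of ∂_2 are 1 so no torsion. So H_1 = Z.
rank ∂_2 = 7, rank ∂_3 = 0 ⇒ b_2 = 7 − 7 − 0 = 0. So H_2 = 0.

H_0 ≅ Z^2,  H_1 ≅ Z,  H_2 = 0.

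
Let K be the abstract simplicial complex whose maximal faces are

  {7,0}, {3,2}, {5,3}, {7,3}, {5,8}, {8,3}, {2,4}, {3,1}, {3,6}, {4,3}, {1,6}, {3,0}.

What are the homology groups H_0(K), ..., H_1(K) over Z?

H_0 = Z,  H_1 = Z^4.

Fix the vertex order 0 < 1 < 2 < 3 < 4 < 5 < 6 < 7 < 8 and write every simplex with vertices in increasing order. Then dim K = 1 and the simplices of K are:

  0-simplices (9): [0], [1], [2], [3], [4], [5], [6], [7], [8]
  1-simplices (12): [0,3], [0,7], [1,3], [1,6], [2,3], [2,4], [3,4], [3,5], [3,6], [3,7], [3,8], [5,8]

giving chain groups C_0 ≅ Z^9, C_1 ≅ Z^12.

The boundary map ∂_1: C_1 → C_0 sends each edge [p,q] (with p < q) to q − p. For instance
  ∂[5,8] = [8] − [5].
The 9×12 boundary matrix has rank 8 and Smith normal form diag(1,1,1,1,1,1,1,1).

Now H_k = ker ∂_k / im ∂_{k+1}, so:

  H_0: rank C_0 − rank ∂_1 = 9 − 8 = 1, and the invariant factors of ∂_1 are all 1, so H_0 = Z.
  H_1: rank ker ∂_1 − rank ∂_2 = (12 − 8) − 0 = 4, and there is no ∂_2, so H_1 = Z^4.

As a check, the Euler characteristic is 9 − 12 = -3, which agrees with 1 − 4 = -3.
(K is a triangulation of a wedge of 4 circles.)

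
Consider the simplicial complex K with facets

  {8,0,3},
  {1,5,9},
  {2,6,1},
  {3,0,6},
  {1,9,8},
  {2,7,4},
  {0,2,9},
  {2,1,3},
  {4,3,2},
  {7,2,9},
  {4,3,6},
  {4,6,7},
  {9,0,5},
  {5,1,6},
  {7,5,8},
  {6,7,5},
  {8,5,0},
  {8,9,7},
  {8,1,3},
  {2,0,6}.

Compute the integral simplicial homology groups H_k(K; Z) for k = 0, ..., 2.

H_0 = Z,  H_1 = Z × Z/2,  H_2 = 0.

We work with the vertex ordering 0 < 1 < 2 < 3 < 4 < 5 < 6 < 7 < 8 < 9. The simplices of K, each written with vertices in increasing order, are:

  0-simplices (10): [0], [1], [2], [3], [4], [5], [6], [7], [8], [9]
  1-simplices (30): (30 of them)
  2-simplices (20): (20 of them)

so the chain groups are C_0 ≅ Z^10, C_1 ≅ Z^30, C_2 ≅ Z^20.

Boundary ∂_1: C_1 → C_0 sends each edge [p,q] (with p < q) to q − p.
This gives a 10×30 integer matrix of rank 9; reducing to Smith normal form yields diagonal entries (1,1,1,1,1,1,1,1,1).

∂_2: C_2 → C_1 maps a triangle to the signed sum of its edges. For instance
  ∂[1,8,9] = [8,9] − [1,9] + [1,8],
  ∂[5,7,8] = [7,8] − [5,8] + [5,7].
This gives a 30×20 integer matrix of rank 20; reducing to Smith normal form yields diagonal entries (1,1,1,1,1,1,1,1,1,1,1,1,1,1,1,1,1,1,1,2).

Reading off H_k = ker ∂_k / im ∂_{k+1}:

  H_0: rank C_0 − rank ∂_1 = 10 − 9 = 1, and the invariant factors of ∂_1 are all 1, so H_0 ≅ Z.
  H_1: rank ker ∂_1 − rank ∂_2 = (30 − 9) − 20 = 1, and ∂_2 has invariant factor 2 > 1, so H_1 ≅ Z × Z/2.
  H_2: rank ker ∂_2 − rank ∂_3 = (20 − 20) − 0 = 0, and there is no ∂_3, so H_2 ≅ 0.

As a check, the Euler characteristic is 10 − 30 + 20 = 0, which agrees with 1 − 1 + 0 = 0.
(K is a triangulation of the Klein bottle.)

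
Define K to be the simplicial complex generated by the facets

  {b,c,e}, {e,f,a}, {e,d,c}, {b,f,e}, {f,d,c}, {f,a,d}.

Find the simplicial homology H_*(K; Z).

Take the total order a < b < c < d < e < f on the vertex set. Then K (dimension 2) consists of the simplices:

  0-simplices (6): a, b, c, d, e, f
  1-simplices (12): ad, ae, af, bc, be, bf, cd, ce, cf, de, df, ef
  2-simplices (6): adf, aef, bce, bef, cde, cdf

so the chain groups are C_0 ≅ Z^6, C_1 ≅ Z^12, C_2 ≅ Z^6.

∂_1: C_1 → C_0 is given by ∂[p,q] = [q] − [p].
The resulting 6×12 matrix has rank 5, and its Smith normal form has invariant factors (1,1,1,1,1).

∂_2: C_2 → C_1 sends each 2-simplex [p,q,r] to [q,r] − [p,r] + [p,q]. For instance
  ∂bce = ce − be + bc,
  ∂bef = ef − bf + be.
This gives a 12×6 integer matrix of rank 6; reducing to Smith normal form yields diagonal entries (1,1,1,1,1,1).

Reading off H_k = ker ∂_k / im ∂_{k+1}:

  H_0: rank C_0 − rank ∂_1 = 6 − 5 = 1, and the invariant factors of ∂_1 are all 1, so H_0 ≅ Z.
  H_1: rank ker ∂_1 − rank ∂_2 = (12 − 5) − 6 = 1, and the invariant factors of ∂_2 are all 1, so H_1 ≅ Z.
  H_2: rank ker ∂_2 − rank ∂_3 = (6 − 6) − 0 = 0, and there is no ∂_3, so H_2 ≅ 0.

H_0 ≅ Z,  H_1 ≅ Z,  H_2 = 0.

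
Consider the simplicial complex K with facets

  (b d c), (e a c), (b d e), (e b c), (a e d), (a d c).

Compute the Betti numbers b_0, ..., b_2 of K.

b_0 = 1, b_1 = 0, b_2 = 1.

Order the vertices as a < b < c < d < e. Listing each simplex with vertices in this order, K has dimension 2 with simplices:

  0-simplices (5): a, b, c, d, e
  1-simplices (9): ac, ad, ae, bc, bd, be, cd, ce, de
  2-simplices (6): acd, ace, ade, bcd, bce, bde

Hence C_0 ≅ Z^5, C_1 ≅ Z^9, C_2 ≅ Z^6.

Boundary ∂_1: C_1 → C_0 sends each edge [p,q] (with p < q) to q − p. For instance
  ∂bc = c − b.
This gives a 5×9 integer matrix of rank 4; reducing to Smith normal form yields diagonal entries (1,1,1,1).

The boundary map ∂_2: C_2 → C_1 acts by ∂[p,q,r] = [q,r] − [p,r] + [p,q]. For instance
  ∂ace = ce − ae + ac,
  ∂bcd = cd − bd + bc.
This gives a 9×6 integer matrix of rank 5; reducing to Smith normal form yields diagonal entries (1,1,1,1,1).

Computing H_k = (kernel of ∂_k) / (image of ∂_{k+1}):

  H_0: rank C_0 − rank ∂_1 = 5 − 4 = 1, and the invariant factors of ∂_1 are all 1, so H_0 = Z.
  H_1: rank ker ∂_1 − rank ∂_2 = (9 − 4) − 5 = 0, and the invariant factors of ∂_2 are all 1, so H_1 = 0.
  H_2: rank ker ∂_2 − rank ∂_3 = (6 − 5) − 0 = 1, and there is no ∂_3, so H_2 = Z.

(K is a triangulation of the 2-sphere S^2.)

Hence the Betti numbers are b_0 = 1, b_1 = 0, b_2 = 1.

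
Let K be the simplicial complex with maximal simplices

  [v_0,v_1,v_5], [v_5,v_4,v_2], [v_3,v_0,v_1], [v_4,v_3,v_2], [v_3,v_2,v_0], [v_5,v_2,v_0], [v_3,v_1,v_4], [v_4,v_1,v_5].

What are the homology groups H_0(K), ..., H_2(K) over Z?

H_0 ≅ Z,  H_1 = 0,  H_2 ≅ Z.

Take the total order v_0 < v_1 < v_2 < v_3 < v_4 < v_5 on the vertex set. Then K (dimension 2) consists of the simplices:

  0-simplices (6): [v_0], [v_1], [v_2], [v_3], [v_4], [v_5]
  1-simplices (12): [v_0,v_1], [v_0,v_2], [v_0,v_3], [v_0,v_5], [v_1,v_3], [v_1,v_4], [v_1,v_5], [v_2,v_3], [v_2,v_4], [v_2,v_5], [v_3,v_4], [v_4,v_5]
  2-simplices (8): [v_0,v_1,v_3], [v_0,v_1,v_5], [v_0,v_2,v_3], [v_0,v_2,v_5], [v_1,v_3,v_4], [v_1,v_4,v_5], [v_2,v_3,v_4], [v_2,v_4,v_5]

giving chain groups C_0 ≅ Z^6, C_1 ≅ Z^12, C_2 ≅ Z^8.

∂_1: C_1 → C_0 is given by ∂[p,q] = [q] − [p]. For instance
  ∂[v_1,v_4] = [v_4] − [v_1].
This gives a 6×12 integer matrix of rank 5; reducing to Smith normal form yields diagonal entries (1,1,1,1,1).

∂_2: C_2 → C_1 acts by ∂[p,q,r] = [q,r] − [p,r] + [p,q]. For instance
  ∂[v_0,v_1,v_5] = [v_1,v_5] − [v_0,v_5] + [v_0,v_1],
  ∂[v_0,v_2,v_3] = [v_2,v_3] − [v_0,v_3] + [v_0,v_2].
As a 12×8 matrix over Z this has rank 7, with invariant factors (1,1,1,1,1,1,1).

Computing H_k = (kernel of ∂_k) / (image of ∂_{k+1}):

  H_0: rank C_0 − rank ∂_1 = 6 − 5 = 1, and the invariant factors of ∂_1 are all 1, so H_0 ≅ Z.
  H_1: rank ker ∂_1 − rank ∂_2 = (12 − 5) − 7 = 0, and the invariant factors of ∂_2 are all 1, so H_1 ≅ 0.
  H_2: rank ker ∂_2 − rank ∂_3 = (8 − 7) − 0 = 1, and there is no ∂_3, so H_2 ≅ Z.

As a check, the Euler characteristic is 6 − 12 + 8 = 2, which agrees with 1 − 0 + 1 = 2.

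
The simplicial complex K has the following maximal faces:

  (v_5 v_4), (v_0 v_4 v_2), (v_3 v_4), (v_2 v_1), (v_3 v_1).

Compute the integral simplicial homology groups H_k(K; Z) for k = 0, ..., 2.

K has 6 vertices, 7 edges, 1 triangle.
rank ∂_0 = 0, rank ∂_1 = 5 ⇒ b_0 = 6 − 0 − 5 = 1; all invariant factors of ∂_1 are 1 so no torsion. So H_0 = Z.
rank ∂_1 = 5, rank ∂_2 = 1 ⇒ b_1 = 7 − 5 − 1 = 1; all invariant factors of ∂_2 are 1 so no torsion. So H_1 = Z.
rank ∂_2 = 1, rank ∂_3 = 0 ⇒ b_2 = 1 − 1 − 0 = 0. So H_2 = 0.

H_0 = Z,  H_1 = Z,  H_2 = 0.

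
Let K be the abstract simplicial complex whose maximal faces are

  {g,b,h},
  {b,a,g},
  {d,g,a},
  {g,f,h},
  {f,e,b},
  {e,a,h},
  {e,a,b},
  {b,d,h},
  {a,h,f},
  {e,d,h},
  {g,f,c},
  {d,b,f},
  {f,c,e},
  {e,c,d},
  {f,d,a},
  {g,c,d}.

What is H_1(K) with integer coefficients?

H_1 ≅ Z^2.

Fix the vertex order a < b < c < d < e < f < g < h and write every simplex with vertices in increasing order. Then dim K = 2 and the simplices of K are:

  0-simplices (8): a, b, c, d, e, f, g, h
  1-simplices (24): ab, ad, ae, af, ag, ah, bd, be, bf, bg, bh, cd, ce, cf, cg, de, df, dg, dh, ef, eh, fg, fh, gh
  2-simplices (16): abe, abg, adf, adg, aeh, afh, bdf, bdh, bef, bgh, cde, cdg, cef, cfg, deh, fgh

giving chain groups C_0 ≅ Z^8, C_1 ≅ Z^24, C_2 ≅ Z^16.

The boundary map ∂_1: C_1 → C_0 sends each edge [p,q] (with p < q) to q − p. For instance
  ∂bh = h − b.
The 8×24 boundary matrix has rank 7 and Smith normal form diag(1,1,1,1,1,1,1).

∂_2: C_2 → C_1 maps a triangle to the signed sum of its edges. For instance
  ∂afh = fh − ah + af,
  ∂adf = df − af + ad.
As a 24×16 matrix over Z this has rank 15, with invariant factors (1,1,1,1,1,1,1,1,1,1,1,1,1,1,1).

Now H_k = ker ∂_k / im ∂_{k+1}, so:

  H_1: rank ker ∂_1 − rank ∂_2 = (24 − 7) − 15 = 2, and the invariant factors of ∂_2 are all 1, so H_1 = Z^2.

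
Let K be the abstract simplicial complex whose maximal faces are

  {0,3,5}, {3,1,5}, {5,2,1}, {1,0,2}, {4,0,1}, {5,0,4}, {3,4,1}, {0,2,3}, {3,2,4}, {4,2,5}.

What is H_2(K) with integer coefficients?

H_2 = 0.

Fix the vertex order 0 < 1 < 2 < 3 < 4 < 5 and write every simplex with vertices in increasing order. Then dim K = 2 and the simplices of K are:

  0-simplices (6): [0], [1], [2], [3], [4], [5]
  1-simplices (15): [0,1], [0,2], [0,3], [0,4], [0,5], [1,2], [1,3], [1,4], [1,5], [2,3], [2,4], [2,5], [3,4], [3,5], [4,5]
  2-simplices (10): [0,1,2], [0,1,4], [0,2,3], [0,3,5], [0,4,5], [1,2,5], [1,3,4], [1,3,5], [2,3,4], [2,4,5]

Hence C_0 ≅ Z^6, C_1 ≅ Z^15, C_2 ≅ Z^10.

Boundary ∂_1: C_1 → C_0 is given by ∂[p,q] = [q] − [p].
This gives a 6×15 integer matrix of rank 5; reducing to Smith normal form yields diagonal entries (1,1,1,1,1).

Boundary ∂_2: C_2 → C_1 maps a triangle to the signed sum of its edges. For instance
  ∂[2,3,4] = [3,4] − [2,4] + [2,3],
  ∂[1,3,5] = [3,5] − [1,5] + [1,3].
The resulting 15×10 matrix has rank 10, and its Smith normal form has invariant factors (1,1,1,1,1,1,1,1,1,2).

Computing H_k = (kernel of ∂_k) / (image of ∂_{k+1}):

  H_2: rank ker ∂_2 − rank ∂_3 = (10 − 10) − 0 = 0, and there is no ∂_3, so H_2 ≅ 0.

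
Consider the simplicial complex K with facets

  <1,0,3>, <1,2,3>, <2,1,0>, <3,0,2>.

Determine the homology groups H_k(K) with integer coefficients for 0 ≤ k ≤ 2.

H_0 = Z,  H_1 = 0,  H_2 = Z.

Order the vertices as 0 < 1 < 2 < 3. Listing each simplex with vertices in this order, K has dimension 2 with simplices:

  0-simplices (4): [0], [1], [2], [3]
  1-simplices (6): [0,1], [0,2], [0,3], [1,2], [1,3], [2,3]
  2-simplices (4): [0,1,2], [0,1,3], [0,2,3], [1,2,3]

Hence C_0 ≅ Z^4, C_1 ≅ Z^6, C_2 ≅ Z^4.

The boundary map ∂_1: C_1 → C_0 is given by ∂[p,q] = [q] − [p]. For instance
  ∂[0,1] = [1] − [0].
The resulting 4×6 matrix has rank 3, and its Smith normal form has invariant factors (1,1,1).

The boundary map ∂_2: C_2 → C_1 maps a triangle to the signed sum of its edges. For instance
  ∂[0,2,3] = [2,3] − [0,3] + [0,2],
  ∂[0,1,3] = [1,3] − [0,3] + [0,1].
The resulting 6×4 matrix has rank 3, and its Smith normal form has invariant factors (1,1,1).

Now H_k = ker ∂_k / im ∂_{k+1}, so:

  H_0: rank C_0 − rank ∂_1 = 4 − 3 = 1, and the invariant factors of ∂_1 are all 1, so H_0 = Z.
  H_1: rank ker ∂_1 − rank ∂_2 = (6 − 3) − 3 = 0, and the invariant factors of ∂_2 are all 1, so H_1 = 0.
  H_2: rank ker ∂_2 − rank ∂_3 = (4 − 3) − 0 = 1, and there is no ∂_3, so H_2 = Z.

As a check, the Euler characteristic is 4 − 6 + 4 = 2, which agrees with 1 − 0 + 1 = 2.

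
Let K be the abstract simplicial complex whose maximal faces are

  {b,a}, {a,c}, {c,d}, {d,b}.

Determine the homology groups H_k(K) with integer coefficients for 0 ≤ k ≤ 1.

We work with the vertex ordering a < b < c < d. The simplices of K, each written with vertices in increasing order, are:

  0-simplices (4): a, b, c, d
  1-simplices (4): ab, ac, bd, cd

so the chain groups are C_0 ≅ Z^4, C_1 ≅ Z^4.

The boundary map ∂_1: C_1 → C_0 sends each edge [p,q] (with p < q) to q − p. For instance
  ∂ac = c − a.
The 4×4 boundary matrix has rank 3 and Smith normal form diag(1,1,1).

From H_k ≅ ker(∂_k) / im(∂_{k+1}) we obtain:

  H_0: rank C_0 − rank ∂_1 = 4 − 3 = 1, and the invariant factors of ∂_1 are all 1, so H_0 = Z.
  H_1: rank ker ∂_1 − rank ∂_2 = (4 − 3) − 0 = 1, and there is no ∂_2, so H_1 = Z.

As a check, the Euler characteristic is 4 − 4 = 0, which agrees with 1 − 1 = 0.
(K is a triangulation of the circle S^1.)

H_0 ≅ Z,  H_1 ≅ Z.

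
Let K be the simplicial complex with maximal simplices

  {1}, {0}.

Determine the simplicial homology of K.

H_0 = Z^2.

Order the vertices as 0 < 1. Listing each simplex with vertices in this order, K has dimension 0 with simplices:

  0-simplices (2): [0], [1]

so the chain groups are C_0 ≅ Z^2.

Now H_k = ker ∂_k / im ∂_{k+1}, so:

  H_0: rank C_0 − rank ∂_1 = 2 − 0 = 2, and there is no ∂_1, so H_0 = Z^2.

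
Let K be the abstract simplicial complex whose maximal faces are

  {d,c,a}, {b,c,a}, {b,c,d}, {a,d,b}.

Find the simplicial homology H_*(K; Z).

H_0 = Z,  H_1 = 0,  H_2 = Z.

K has 4 vertices, 6 edges, 4 triangles.
rank ∂_0 = 0, rank ∂_1 = 3 ⇒ b_0 = 4 − 0 − 3 = 1; all invariant factors of ∂_1 are 1 so no torsion. So H_0 = Z.
rank ∂_1 = 3, rank ∂_2 = 3 ⇒ b_1 = 6 − 3 − 3 = 0; all invariant factors of ∂_2 are 1 so no torsion. So H_1 = 0.
rank ∂_2 = 3, rank ∂_3 = 0 ⇒ b_2 = 4 − 3 − 0 = 1. So H_2 = Z.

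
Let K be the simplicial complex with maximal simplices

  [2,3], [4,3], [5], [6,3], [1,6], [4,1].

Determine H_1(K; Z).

Take the total order 1 < 2 < 3 < 4 < 5 < 6 on the vertex set. Then K (dimension 1) consists of the simplices:

  0-simplices (6): [1], [2], [3], [4], [5], [6]
  1-simplices (5): [1,4], [1,6], [2,3], [3,4], [3,6]

so the chain groups are C_0 ≅ Z^6, C_1 ≅ Z^5.

Boundary ∂_1: C_1 → C_0 sends each edge [p,q] (with p < q) to q − p.
This gives a 6×5 integer matrix of rank 4; reducing to Smith normal form yields diagonal entries (1,1,1,1).

Reading off H_k = ker ∂_k / im ∂_{k+1}:

  H_1: rank ker ∂_1 − rank ∂_2 = (5 − 4) − 0 = 1, and there is no ∂_2, so H_1 = Z.

H_1 ≅ Z.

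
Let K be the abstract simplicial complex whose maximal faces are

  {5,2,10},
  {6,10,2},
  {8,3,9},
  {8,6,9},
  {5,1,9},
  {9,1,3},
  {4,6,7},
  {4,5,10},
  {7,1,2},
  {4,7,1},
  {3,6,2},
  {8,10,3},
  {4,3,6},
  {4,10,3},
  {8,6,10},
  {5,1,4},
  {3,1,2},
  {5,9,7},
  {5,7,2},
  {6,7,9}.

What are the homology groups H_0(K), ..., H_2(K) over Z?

Order the vertices as 1 < 2 < 3 < 4 < 5 < 6 < 7 < 8 < 9 < 10. Listing each simplex with vertices in this order, K has dimension 2 with simplices:

  0-simplices (10): [1], [2], [3], [4], [5], [6], [7], [8], [9], [10]
  1-simplices (30): (30 of them)
  2-simplices (20): (20 of them)

Hence C_0 ≅ Z^10, C_1 ≅ Z^30, C_2 ≅ Z^20.

The boundary map ∂_1: C_1 → C_0 is given by ∂[p,q] = [q] − [p]. For instance
  ∂[5,7] = [7] − [5].
As a 10×30 matrix over Z this has rank 9, with invariant factors (1,1,1,1,1,1,1,1,1).

Boundary ∂_2: C_2 → C_1 maps a triangle to the signed sum of its edges. For instance
  ∂[3,8,9] = [8,9] − [3,9] + [3,8],
  ∂[5,7,9] = [7,9] − [5,9] + [5,7].
As a 30×20 matrix over Z this has rank 20, with invariant factors (1,1,1,1,1,1,1,1,1,1,1,1,1,1,1,1,1,1,1,2).

Reading off H_k = ker ∂_k / im ∂_{k+1}:

  H_0: rank C_0 − rank ∂_1 = 10 − 9 = 1, and the invariant factors of ∂_1 are all 1, so H_0 = Z.
  H_1: rank ker ∂_1 − rank ∂_2 = (30 − 9) − 20 = 1, and ∂_2 has invariant factor 2 > 1, so H_1 = Z ⊕ Z_2.
  H_2: rank ker ∂_2 − rank ∂_3 = (20 − 20) − 0 = 0, and there is no ∂_3, so H_2 = 0.

H_0 ≅ Z,  H_1 ≅ Z ⊕ Z_2,  H_2 = 0.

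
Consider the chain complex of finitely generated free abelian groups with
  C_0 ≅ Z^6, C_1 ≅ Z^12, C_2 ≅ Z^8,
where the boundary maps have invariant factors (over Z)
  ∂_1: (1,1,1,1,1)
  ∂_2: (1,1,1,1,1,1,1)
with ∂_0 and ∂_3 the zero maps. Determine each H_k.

H_0 ≅ Z,  H_1 = 0,  H_2 ≅ Z.

H_0: b_0 = 6 − 0 − 5 = 1; torsion from ∂_1 factors > 1: none. So H_0 ≅ Z.
H_1: b_1 = 12 − 5 − 7 = 0; torsion from ∂_2 factors > 1: none. So H_1 ≅ 0.
H_2: b_2 = 8 − 7 − 0 = 1; torsion from ∂_3 factors > 1: none. So H_2 ≅ Z.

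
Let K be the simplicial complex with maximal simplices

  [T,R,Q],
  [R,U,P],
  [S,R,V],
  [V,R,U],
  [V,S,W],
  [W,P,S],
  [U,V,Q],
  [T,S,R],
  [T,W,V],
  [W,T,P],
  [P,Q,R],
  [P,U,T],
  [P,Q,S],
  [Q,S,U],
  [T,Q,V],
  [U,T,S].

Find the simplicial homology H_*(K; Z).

We work with the vertex ordering P < Q < R < S < T < U < V < W. The simplices of K, each written with vertices in increasing order, are:

  0-simplices (8): P, Q, R, S, T, U, V, W
  1-simplices (24): PQ, PR, PS, PT, PU, PW, QR, QS, QT, QU, QV, RS, RT, RU, RV, ST, SU, SV, SW, TU, TV, TW, UV, VW
  2-simplices (16): PQR, PQS, PRU, PSW, PTU, PTW, QRT, QSU, QTV, QUV, RST, RSV, RUV, STU, SVW, TVW

so the chain groups are C_0 ≅ Z^8, C_1 ≅ Z^24, C_2 ≅ Z^16.

The boundary map ∂_1: C_1 → C_0 maps an edge to its endpoints' difference, ∂[p,q] = q − p.
This gives a 8×24 integer matrix of rank 7; reducing to Smith normal form yields diagonal entries (1,1,1,1,1,1,1).

Boundary ∂_2: C_2 → C_1 sends each 2-simplex [p,q,r] to [q,r] − [p,r] + [p,q]. For instance
  ∂PQR = QR − PR + PQ,
  ∂QRT = RT − QT + QR.
This gives a 24×16 integer matrix of rank 15; reducing to Smith normal form yields diagonal entries (1,1,1,1,1,1,1,1,1,1,1,1,1,1,1).

Now H_k = ker ∂_k / im ∂_{k+1}, so:

  H_0: rank C_0 − rank ∂_1 = 8 − 7 = 1, and the invariant factors of ∂_1 are all 1, so H_0 ≅ Z.
  H_1: rank ker ∂_1 − rank ∂_2 = (24 − 7) − 15 = 2, and the invariant factors of ∂_2 are all 1, so H_1 ≅ Z^2.
  H_2: rank ker ∂_2 − rank ∂_3 = (16 − 15) − 0 = 1, and there is no ∂_3, so H_2 ≅ Z.

H_0 = Z,  H_1 = Z^2,  H_2 = Z.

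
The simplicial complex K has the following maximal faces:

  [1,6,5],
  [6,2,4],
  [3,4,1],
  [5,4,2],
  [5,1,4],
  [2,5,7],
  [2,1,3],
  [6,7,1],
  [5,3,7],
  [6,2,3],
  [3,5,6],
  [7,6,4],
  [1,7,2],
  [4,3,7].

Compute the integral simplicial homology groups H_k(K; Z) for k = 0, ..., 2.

H_0 = Z,  H_1 = Z^2,  H_2 = Z.

K has 7 vertices, 21 edges, 14 triangles.
rank ∂_0 = 0, rank ∂_1 = 6 ⇒ b_0 = 7 − 0 − 6 = 1; all invariant factors of ∂_1 are 1 so no torsion. So H_0 = Z.
rank ∂_1 = 6, rank ∂_2 = 13 ⇒ b_1 = 21 − 6 − 13 = 2; all invariant factors of ∂_2 are 1 so no torsion. So H_1 = Z^2.
rank ∂_2 = 13, rank ∂_3 = 0 ⇒ b_2 = 14 − 13 − 0 = 1. So H_2 = Z.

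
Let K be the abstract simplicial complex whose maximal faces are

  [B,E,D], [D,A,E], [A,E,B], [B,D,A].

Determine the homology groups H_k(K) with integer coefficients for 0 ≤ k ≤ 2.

Order the vertices as A < B < D < E. Listing each simplex with vertices in this order, K has dimension 2 with simplices:

  0-simplices (4): A, B, D, E
  1-simplices (6): AB, AD, AE, BD, BE, DE
  2-simplices (4): ABD, ABE, ADE, BDE

giving chain groups C_0 ≅ Z^4, C_1 ≅ Z^6, C_2 ≅ Z^4.

∂_1: C_1 → C_0 maps an edge to its endpoints' difference, ∂[p,q] = q − p.
As a 4×6 matrix over Z this has rank 3, with invariant factors (1,1,1).

∂_2: C_2 → C_1 sends each 2-simplex [p,q,r] to [q,r] − [p,r] + [p,q]. For instance
  ∂BDE = DE − BE + BD,
  ∂ABE = BE − AE + AB.
This gives a 6×4 integer matrix of rank 3; reducing to Smith normal form yields diagonal entries (1,1,1).

Computing H_k = (kernel of ∂_k) / (image of ∂_{k+1}):

  H_0: rank C_0 − rank ∂_1 = 4 − 3 = 1, and the invariant factors of ∂_1 are all 1, so H_0 ≅ Z.
  H_1: rank ker ∂_1 − rank ∂_2 = (6 − 3) − 3 = 0, and the invariant factors of ∂_2 are all 1, so H_1 ≅ 0.
  H_2: rank ker ∂_2 − rank ∂_3 = (4 − 3) − 0 = 1, and there is no ∂_3, so H_2 ≅ Z.

As a check, the Euler characteristic is 4 − 6 + 4 = 2, which agrees with 1 − 0 + 1 = 2.

H_0 = Z,  H_1 = 0,  H_2 = Z.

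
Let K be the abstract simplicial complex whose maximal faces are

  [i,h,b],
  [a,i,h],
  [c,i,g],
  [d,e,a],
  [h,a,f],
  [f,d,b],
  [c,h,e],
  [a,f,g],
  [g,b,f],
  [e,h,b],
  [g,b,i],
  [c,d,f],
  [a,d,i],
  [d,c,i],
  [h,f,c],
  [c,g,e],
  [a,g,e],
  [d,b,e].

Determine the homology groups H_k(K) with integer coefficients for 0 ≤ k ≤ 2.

H_0 = Z,  H_1 = Z^2,  H_2 = Z.

Take the total order a < b < c < d < e < f < g < h < i on the vertex set. Then K (dimension 2) consists of the simplices:

  0-simplices (9): a, b, c, d, e, f, g, h, i
  1-simplices (27): ad, ae, af, ag, ah, ai, bd, be, bf, bg, bh, bi, cd, ce, cf, cg, ch, ci, de, df, di, eg, eh, fg, fh, gi, hi
  2-simplices (18): ade, adi, aeg, afg, afh, ahi, bde, bdf, beh, bfg, bgi, bhi, cdf, cdi, ceg, ceh, cfh, cgi

giving chain groups C_0 ≅ Z^9, C_1 ≅ Z^27, C_2 ≅ Z^18.

Boundary ∂_1: C_1 → C_0 sends each edge [p,q] (with p < q) to q − p. For instance
  ∂ce = e − c.
The resulting 9×27 matrix has rank 8, and its Smith normal form has invariant factors (1,1,1,1,1,1,1,1).

Boundary ∂_2: C_2 → C_1 maps a triangle to the signed sum of its edges. For instance
  ∂ahi = hi − ai + ah,
  ∂ceh = eh − ch + ce.
This gives a 27×18 integer matrix of rank 17; reducing to Smith normal form yields diagonal entries (1,1,1,1,1,1,1,1,1,1,1,1,1,1,1,1,1).

Now H_k = ker ∂_k / im ∂_{k+1}, so:

  H_0: rank C_0 − rank ∂_1 = 9 − 8 = 1, and the invariant factors of ∂_1 are all 1, so H_0 ≅ Z.
  H_1: rank ker ∂_1 − rank ∂_2 = (27 − 8) − 17 = 2, and the invariant factors of ∂_2 are all 1, so H_1 ≅ Z^2.
  H_2: rank ker ∂_2 − rank ∂_3 = (18 − 17) − 0 = 1, and there is no ∂_3, so H_2 ≅ Z.

(K is a triangulation of the torus T^2.)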